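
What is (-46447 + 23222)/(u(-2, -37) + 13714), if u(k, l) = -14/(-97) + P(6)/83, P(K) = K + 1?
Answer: -37396895/22082651 ≈ -1.6935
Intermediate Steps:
P(K) = 1 + K
u(k, l) = 1841/8051 (u(k, l) = -14/(-97) + (1 + 6)/83 = -14*(-1/97) + 7*(1/83) = 14/97 + 7/83 = 1841/8051)
(-46447 + 23222)/(u(-2, -37) + 13714) = (-46447 + 23222)/(1841/8051 + 13714) = -23225/110413255/8051 = -23225*8051/110413255 = -37396895/22082651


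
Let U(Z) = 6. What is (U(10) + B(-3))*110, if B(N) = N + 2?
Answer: 550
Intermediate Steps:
B(N) = 2 + N
(U(10) + B(-3))*110 = (6 + (2 - 3))*110 = (6 - 1)*110 = 5*110 = 550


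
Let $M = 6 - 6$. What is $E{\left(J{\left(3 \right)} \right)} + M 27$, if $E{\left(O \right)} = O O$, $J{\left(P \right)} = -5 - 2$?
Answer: $49$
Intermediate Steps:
$M = 0$ ($M = 6 - 6 = 0$)
$J{\left(P \right)} = -7$ ($J{\left(P \right)} = -5 - 2 = -7$)
$E{\left(O \right)} = O^{2}$
$E{\left(J{\left(3 \right)} \right)} + M 27 = \left(-7\right)^{2} + 0 \cdot 27 = 49 + 0 = 49$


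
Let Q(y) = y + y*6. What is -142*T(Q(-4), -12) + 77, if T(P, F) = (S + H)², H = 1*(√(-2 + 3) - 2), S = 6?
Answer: -3473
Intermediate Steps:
H = -1 (H = 1*(√1 - 2) = 1*(1 - 2) = 1*(-1) = -1)
Q(y) = 7*y (Q(y) = y + 6*y = 7*y)
T(P, F) = 25 (T(P, F) = (6 - 1)² = 5² = 25)
-142*T(Q(-4), -12) + 77 = -142*25 + 77 = -3550 + 77 = -3473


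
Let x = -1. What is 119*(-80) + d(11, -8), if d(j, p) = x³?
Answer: -9521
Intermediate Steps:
d(j, p) = -1 (d(j, p) = (-1)³ = -1)
119*(-80) + d(11, -8) = 119*(-80) - 1 = -9520 - 1 = -9521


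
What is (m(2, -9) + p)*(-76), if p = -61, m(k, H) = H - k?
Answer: 5472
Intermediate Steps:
(m(2, -9) + p)*(-76) = ((-9 - 1*2) - 61)*(-76) = ((-9 - 2) - 61)*(-76) = (-11 - 61)*(-76) = -72*(-76) = 5472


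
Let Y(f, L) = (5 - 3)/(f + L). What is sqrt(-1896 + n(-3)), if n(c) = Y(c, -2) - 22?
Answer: 2*I*sqrt(11990)/5 ≈ 43.8*I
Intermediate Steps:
Y(f, L) = 2/(L + f)
n(c) = -22 + 2/(-2 + c) (n(c) = 2/(-2 + c) - 22 = -22 + 2/(-2 + c))
sqrt(-1896 + n(-3)) = sqrt(-1896 + 2*(23 - 11*(-3))/(-2 - 3)) = sqrt(-1896 + 2*(23 + 33)/(-5)) = sqrt(-1896 + 2*(-1/5)*56) = sqrt(-1896 - 112/5) = sqrt(-9592/5) = 2*I*sqrt(11990)/5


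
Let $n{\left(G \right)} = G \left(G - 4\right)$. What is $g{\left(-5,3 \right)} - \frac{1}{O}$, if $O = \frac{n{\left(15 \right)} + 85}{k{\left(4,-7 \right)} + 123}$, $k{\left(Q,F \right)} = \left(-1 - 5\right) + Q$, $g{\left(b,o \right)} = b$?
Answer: $- \frac{1371}{250} \approx -5.484$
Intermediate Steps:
$n{\left(G \right)} = G \left(-4 + G\right)$
$k{\left(Q,F \right)} = -6 + Q$
$O = \frac{250}{121}$ ($O = \frac{15 \left(-4 + 15\right) + 85}{\left(-6 + 4\right) + 123} = \frac{15 \cdot 11 + 85}{-2 + 123} = \frac{165 + 85}{121} = 250 \cdot \frac{1}{121} = \frac{250}{121} \approx 2.0661$)
$g{\left(-5,3 \right)} - \frac{1}{O} = -5 - \frac{1}{\frac{250}{121}} = -5 - \frac{121}{250} = - \frac{1371}{250}$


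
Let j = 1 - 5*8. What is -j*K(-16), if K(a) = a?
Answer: -624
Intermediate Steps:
j = -39 (j = 1 - 40 = -39)
-j*K(-16) = -(-39)*(-16) = -1*624 = -624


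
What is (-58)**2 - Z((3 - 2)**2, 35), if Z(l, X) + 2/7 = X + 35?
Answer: 23060/7 ≈ 3294.3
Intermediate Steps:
Z(l, X) = 243/7 + X (Z(l, X) = -2/7 + (X + 35) = -2/7 + (35 + X) = 243/7 + X)
(-58)**2 - Z((3 - 2)**2, 35) = (-58)**2 - (243/7 + 35) = 3364 - 1*488/7 = 3364 - 488/7 = 23060/7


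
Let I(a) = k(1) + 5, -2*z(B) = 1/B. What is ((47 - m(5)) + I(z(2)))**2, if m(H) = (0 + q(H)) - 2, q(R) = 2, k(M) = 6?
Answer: 3364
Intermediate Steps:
z(B) = -1/(2*B)
m(H) = 0 (m(H) = (0 + 2) - 2 = 2 - 2 = 0)
I(a) = 11 (I(a) = 6 + 5 = 11)
((47 - m(5)) + I(z(2)))**2 = ((47 - 1*0) + 11)**2 = ((47 + 0) + 11)**2 = (47 + 11)**2 = 58**2 = 3364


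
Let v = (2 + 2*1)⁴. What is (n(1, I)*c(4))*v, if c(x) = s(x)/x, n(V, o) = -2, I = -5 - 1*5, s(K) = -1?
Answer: 128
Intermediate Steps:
I = -10 (I = -5 - 5 = -10)
c(x) = -1/x
v = 256 (v = (2 + 2)⁴ = 4⁴ = 256)
(n(1, I)*c(4))*v = -(-2)/4*256 = -2*(-¼)*256 = (½)*256 = 128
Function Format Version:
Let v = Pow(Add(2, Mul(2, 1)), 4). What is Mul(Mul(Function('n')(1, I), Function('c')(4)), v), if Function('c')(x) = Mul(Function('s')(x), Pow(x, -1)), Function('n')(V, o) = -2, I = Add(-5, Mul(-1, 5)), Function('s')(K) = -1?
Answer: 128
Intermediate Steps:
I = -10 (I = Add(-5, -5) = -10)
Function('c')(x) = Mul(-1, Pow(x, -1))
v = 256 (v = Pow(Add(2, 2), 4) = Pow(4, 4) = 256)
Mul(Mul(Function('n')(1, I), Function('c')(4)), v) = Mul(Mul(-2, Mul(-1, Pow(4, -1))), 256) = Mul(Mul(-2, Mul(-1, Rational(1, 4))), 256) = Mul(Mul(-2, Rational(-1, 4)), 256) = Mul(Rational(1, 2), 256) = 128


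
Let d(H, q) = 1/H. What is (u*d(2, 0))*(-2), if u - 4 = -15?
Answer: 11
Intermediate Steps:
u = -11 (u = 4 - 15 = -11)
(u*d(2, 0))*(-2) = -11/2*(-2) = 11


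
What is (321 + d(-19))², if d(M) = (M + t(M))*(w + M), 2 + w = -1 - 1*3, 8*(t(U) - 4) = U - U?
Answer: 484416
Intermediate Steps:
t(U) = 4 (t(U) = 4 + (U - U)/8 = 4 + (⅛)*0 = 4 + 0 = 4)
w = -6 (w = -2 + (-1 - 1*3) = -2 + (-1 - 3) = -2 - 4 = -6)
d(M) = (-6 + M)*(4 + M) (d(M) = (M + 4)*(-6 + M) = (4 + M)*(-6 + M) = (-6 + M)*(4 + M))
(321 + d(-19))² = (321 + (-24 + (-19)² - 2*(-19)))² = (321 + (-24 + 361 + 38))² = (321 + 375)² = 696² = 484416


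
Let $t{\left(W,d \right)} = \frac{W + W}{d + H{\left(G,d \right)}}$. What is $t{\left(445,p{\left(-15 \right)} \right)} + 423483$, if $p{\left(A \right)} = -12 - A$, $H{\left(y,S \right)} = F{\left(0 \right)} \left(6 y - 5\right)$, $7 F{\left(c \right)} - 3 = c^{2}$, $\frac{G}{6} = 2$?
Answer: $\frac{47009728}{111} \approx 4.2351 \cdot 10^{5}$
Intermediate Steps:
$G = 12$ ($G = 6 \cdot 2 = 12$)
$F{\left(c \right)} = \frac{3}{7} + \frac{c^{2}}{7}$
$H{\left(y,S \right)} = - \frac{15}{7} + \frac{18 y}{7}$ ($H{\left(y,S \right)} = \left(\frac{3}{7} + \frac{0^{2}}{7}\right) \left(6 y - 5\right) = \left(\frac{3}{7} + \frac{1}{7} \cdot 0\right) \left(-5 + 6 y\right) = \left(\frac{3}{7} + 0\right) \left(-5 + 6 y\right) = \frac{3 \left(-5 + 6 y\right)}{7} = - \frac{15}{7} + \frac{18 y}{7}$)
$t{\left(W,d \right)} = \frac{2 W}{\frac{201}{7} + d}$ ($t{\left(W,d \right)} = \frac{W + W}{d + \left(- \frac{15}{7} + \frac{18}{7} \cdot 12\right)} = \frac{2 W}{d + \left(- \frac{15}{7} + \frac{216}{7}\right)} = \frac{2 W}{d + \frac{201}{7}} = \frac{2 W}{\frac{201}{7} + d}$)
$t{\left(445,p{\left(-15 \right)} \right)} + 423483 = 14 \cdot 445 \frac{1}{201 + 7 \left(-12 - -15\right)} + 423483 = 14 \cdot 445 \frac{1}{201 + 7 \left(-12 + 15\right)} + 423483 = 14 \cdot 445 \frac{1}{201 + 7 \cdot 3} + 423483 = 14 \cdot 445 \frac{1}{201 + 21} + 423483 = 14 \cdot 445 \cdot \frac{1}{222} + 423483 = \frac{3115}{111} + 423483 = \frac{47009728}{111}$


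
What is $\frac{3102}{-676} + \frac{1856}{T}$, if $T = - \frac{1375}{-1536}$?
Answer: $\frac{961443183}{464750} \approx 2068.7$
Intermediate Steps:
$T = \frac{1375}{1536}$ ($T = \left(-1375\right) \left(- \frac{1}{1536}\right) = \frac{1375}{1536} \approx 0.89518$)
$\frac{3102}{-676} + \frac{1856}{T} = \frac{3102}{-676} + \frac{1856}{\frac{1375}{1536}} = 3102 \left(- \frac{1}{676}\right) + 1856 \cdot \frac{1536}{1375} = - \frac{1551}{338} + \frac{2850816}{1375} = \frac{961443183}{464750}$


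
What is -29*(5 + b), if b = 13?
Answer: -522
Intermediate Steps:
-29*(5 + b) = -29*(5 + 13) = -29*18 = -522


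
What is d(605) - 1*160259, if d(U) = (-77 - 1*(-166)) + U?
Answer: -159565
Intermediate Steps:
d(U) = 89 + U (d(U) = (-77 + 166) + U = 89 + U)
d(605) - 1*160259 = (89 + 605) - 1*160259 = 694 - 160259 = -159565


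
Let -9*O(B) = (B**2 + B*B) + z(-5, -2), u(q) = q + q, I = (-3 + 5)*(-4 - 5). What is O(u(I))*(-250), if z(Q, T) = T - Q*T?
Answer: 215000/3 ≈ 71667.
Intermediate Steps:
z(Q, T) = T - Q*T
I = -18 (I = 2*(-9) = -18)
u(q) = 2*q
O(B) = 4/3 - 2*B**2/9 (O(B) = -((B**2 + B*B) - 2*(1 - 1*(-5)))/9 = -((B**2 + B**2) - 2*(1 + 5))/9 = -(2*B**2 - 2*6)/9 = -(2*B**2 - 12)/9 = -(-12 + 2*B**2)/9 = 4/3 - 2*B**2/9)
O(u(I))*(-250) = (4/3 - 2*(2*(-18))**2/9)*(-250) = (4/3 - 2/9*(-36)**2)*(-250) = (4/3 - 2/9*1296)*(-250) = (4/3 - 288)*(-250) = -860/3*(-250) = 215000/3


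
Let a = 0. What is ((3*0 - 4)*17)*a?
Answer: 0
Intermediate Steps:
((3*0 - 4)*17)*a = ((3*0 - 4)*17)*0 = ((0 - 4)*17)*0 = -4*17*0 = -68*0 = 0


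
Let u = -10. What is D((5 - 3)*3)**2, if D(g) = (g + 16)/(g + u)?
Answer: 121/4 ≈ 30.250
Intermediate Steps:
D(g) = (16 + g)/(-10 + g) (D(g) = (g + 16)/(g - 10) = (16 + g)/(-10 + g))
D((5 - 3)*3)**2 = ((16 + (5 - 3)*3)/(-10 + (5 - 3)*3))**2 = ((16 + 2*3)/(-10 + 2*3))**2 = ((16 + 6)/(-10 + 6))**2 = (22/(-4))**2 = (-1/4*22)**2 = (-11/2)**2 = 121/4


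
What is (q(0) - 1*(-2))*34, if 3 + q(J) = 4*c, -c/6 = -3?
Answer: 2414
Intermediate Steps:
c = 18 (c = -6*(-3) = 18)
q(J) = 69 (q(J) = -3 + 4*18 = -3 + 72 = 69)
(q(0) - 1*(-2))*34 = (69 - 1*(-2))*34 = (69 + 2)*34 = 71*34 = 2414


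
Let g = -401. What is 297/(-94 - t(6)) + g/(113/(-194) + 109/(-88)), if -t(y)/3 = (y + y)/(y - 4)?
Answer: 255526271/1181420 ≈ 216.29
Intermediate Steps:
t(y) = -6*y/(-4 + y) (t(y) = -3*(y + y)/(y - 4) = -3*2*y/(-4 + y) = -6*y/(-4 + y))
297/(-94 - t(6)) + g/(113/(-194) + 109/(-88)) = 297/(-94 - (-6)*6/(-4 + 6)) - 401/(113/(-194) + 109/(-88)) = 297/(-94 - (-6)*6/2) - 401/(113*(-1/194) + 109*(-1/88)) = 297/(-94 - (-6)*6/2) - 401/(-113/194 - 109/88) = 297/(-94 - 1*(-18)) - 401/(-15545/8536) = 297/(-94 + 18) - 401*(-8536/15545) = 297/(-76) + 3422936/15545 = 297*(-1/76) + 3422936/15545 = -297/76 + 3422936/15545 = 255526271/1181420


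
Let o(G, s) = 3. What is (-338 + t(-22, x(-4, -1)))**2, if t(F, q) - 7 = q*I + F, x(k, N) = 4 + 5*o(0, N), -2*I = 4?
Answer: 152881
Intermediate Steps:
I = -2 (I = -1/2*4 = -2)
x(k, N) = 19 (x(k, N) = 4 + 5*3 = 4 + 15 = 19)
t(F, q) = 7 + F - 2*q (t(F, q) = 7 + (q*(-2) + F) = 7 + (-2*q + F) = 7 + (F - 2*q) = 7 + F - 2*q)
(-338 + t(-22, x(-4, -1)))**2 = (-338 + (7 - 22 - 2*19))**2 = (-338 + (7 - 22 - 38))**2 = (-338 - 53)**2 = (-391)**2 = 152881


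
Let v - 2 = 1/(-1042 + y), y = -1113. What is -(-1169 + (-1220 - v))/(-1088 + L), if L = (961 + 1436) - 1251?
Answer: 88838/2155 ≈ 41.224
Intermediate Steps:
v = 4309/2155 (v = 2 + 1/(-1042 - 1113) = 2 + 1/(-2155) = 2 - 1/2155 = 4309/2155 ≈ 1.9995)
L = 1146 (L = 2397 - 1251 = 1146)
-(-1169 + (-1220 - v))/(-1088 + L) = -(-1169 + (-1220 - 1*4309/2155))/(-1088 + 1146) = -(-1169 + (-1220 - 4309/2155))/58 = -(-1169 - 2633409/2155)/58 = -(-5152604)/(2155*58) = -1*(-88838/2155) = 88838/2155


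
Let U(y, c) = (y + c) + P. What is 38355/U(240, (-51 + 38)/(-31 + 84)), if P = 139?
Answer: 2032815/20074 ≈ 101.27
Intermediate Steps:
U(y, c) = 139 + c + y (U(y, c) = (y + c) + 139 = (c + y) + 139 = 139 + c + y)
38355/U(240, (-51 + 38)/(-31 + 84)) = 38355/(139 + (-51 + 38)/(-31 + 84) + 240) = 38355/(139 - 13/53 + 240) = 38355/(20074/53) = 38355*(53/20074) = 2032815/20074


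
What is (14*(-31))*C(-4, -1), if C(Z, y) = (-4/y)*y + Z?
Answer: 3472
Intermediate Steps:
C(Z, y) = -4 + Z
(14*(-31))*C(-4, -1) = (14*(-31))*(-4 - 4) = -434*(-8) = 3472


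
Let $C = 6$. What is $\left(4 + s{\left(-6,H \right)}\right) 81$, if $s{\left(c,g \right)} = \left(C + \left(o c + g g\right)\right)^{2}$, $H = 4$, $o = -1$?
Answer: $63828$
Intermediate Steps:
$s{\left(c,g \right)} = \left(6 + g^{2} - c\right)^{2}$ ($s{\left(c,g \right)} = \left(6 - \left(c - g g\right)\right)^{2} = \left(6 - \left(c - g^{2}\right)\right)^{2} = \left(6 + g^{2} - c\right)^{2}$)
$\left(4 + s{\left(-6,H \right)}\right) 81 = \left(4 + \left(6 + 4^{2} - -6\right)^{2}\right) 81 = \left(4 + \left(6 + 16 + 6\right)^{2}\right) 81 = \left(4 + 28^{2}\right) 81 = \left(4 + 784\right) 81 = 788 \cdot 81 = 63828$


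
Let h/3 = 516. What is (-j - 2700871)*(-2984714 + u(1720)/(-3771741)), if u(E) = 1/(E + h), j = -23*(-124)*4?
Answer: 33261339869225650830469/4108683196 ≈ 8.0954e+12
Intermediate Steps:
h = 1548 (h = 3*516 = 1548)
j = 11408 (j = 2852*4 = 11408)
u(E) = 1/(1548 + E) (u(E) = 1/(E + 1548) = 1/(1548 + E))
(-j - 2700871)*(-2984714 + u(1720)/(-3771741)) = (-1*11408 - 2700871)*(-2984714 + 1/((1548 + 1720)*(-3771741))) = (-11408 - 2700871)*(-2984714 - 1/3771741/3268) = -2712279*(-2984714 + (1/3268)*(-1/3771741)) = -2712279*(-2984714 - 1/12326049588) = -2712279*(-36789732769997833/12326049588) = 33261339869225650830469/4108683196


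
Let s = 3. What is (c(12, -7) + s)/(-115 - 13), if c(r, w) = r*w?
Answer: 81/128 ≈ 0.63281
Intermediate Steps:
(c(12, -7) + s)/(-115 - 13) = (12*(-7) + 3)/(-115 - 13) = (-84 + 3)/(-128) = -1/128*(-81) = 81/128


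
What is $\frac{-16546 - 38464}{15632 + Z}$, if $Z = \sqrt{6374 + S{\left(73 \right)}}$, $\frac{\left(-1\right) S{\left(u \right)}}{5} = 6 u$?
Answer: $- \frac{21497908}{6108881} + \frac{5501 \sqrt{1046}}{12217762} \approx -3.5046$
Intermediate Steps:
$S{\left(u \right)} = - 30 u$ ($S{\left(u \right)} = - 5 \cdot 6 u = - 30 u$)
$Z = 2 \sqrt{1046}$ ($Z = \sqrt{6374 - 2190} = \sqrt{4184} = 2 \sqrt{1046} \approx 64.684$)
$\frac{-16546 - 38464}{15632 + Z} = \frac{-16546 - 38464}{15632 + 2 \sqrt{1046}} = - \frac{55010}{15632 + 2 \sqrt{1046}}$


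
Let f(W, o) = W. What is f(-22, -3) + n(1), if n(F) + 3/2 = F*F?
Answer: -45/2 ≈ -22.500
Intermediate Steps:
n(F) = -3/2 + F² (n(F) = -3/2 + F*F = -3/2 + F²)
f(-22, -3) + n(1) = -22 + (-3/2 + 1²) = -22 + (-3/2 + 1) = -22 - ½ = -45/2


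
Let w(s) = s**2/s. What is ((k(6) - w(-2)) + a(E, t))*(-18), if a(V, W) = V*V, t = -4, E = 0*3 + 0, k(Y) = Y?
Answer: -144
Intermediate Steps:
E = 0 (E = 0 + 0 = 0)
w(s) = s
a(V, W) = V**2
((k(6) - w(-2)) + a(E, t))*(-18) = ((6 - 1*(-2)) + 0**2)*(-18) = ((6 + 2) + 0)*(-18) = (8 + 0)*(-18) = 8*(-18) = -144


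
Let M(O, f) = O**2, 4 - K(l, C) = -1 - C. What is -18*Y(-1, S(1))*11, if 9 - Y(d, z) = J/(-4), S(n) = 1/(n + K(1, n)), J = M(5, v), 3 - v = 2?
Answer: -6039/2 ≈ -3019.5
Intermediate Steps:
K(l, C) = 5 + C (K(l, C) = 4 - (-1 - C) = 4 + (1 + C) = 5 + C)
v = 1 (v = 3 - 1*2 = 3 - 2 = 1)
J = 25 (J = 5**2 = 25)
S(n) = 1/(5 + 2*n) (S(n) = 1/(n + (5 + n)) = 1/(5 + 2*n))
Y(d, z) = 61/4 (Y(d, z) = 9 - 25/(-4) = 9 - 25*(-1)/4 = 9 - 1*(-25/4) = 9 + 25/4 = 61/4)
-18*Y(-1, S(1))*11 = -18*61/4*11 = -549/2*11 = -6039/2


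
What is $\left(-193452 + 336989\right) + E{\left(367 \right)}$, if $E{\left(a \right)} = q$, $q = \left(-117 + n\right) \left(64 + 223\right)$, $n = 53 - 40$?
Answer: $113689$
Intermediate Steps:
$n = 13$
$q = -29848$ ($q = \left(-117 + 13\right) \left(64 + 223\right) = \left(-104\right) 287 = -29848$)
$E{\left(a \right)} = -29848$
$\left(-193452 + 336989\right) + E{\left(367 \right)} = \left(-193452 + 336989\right) - 29848 = 143537 - 29848 = 113689$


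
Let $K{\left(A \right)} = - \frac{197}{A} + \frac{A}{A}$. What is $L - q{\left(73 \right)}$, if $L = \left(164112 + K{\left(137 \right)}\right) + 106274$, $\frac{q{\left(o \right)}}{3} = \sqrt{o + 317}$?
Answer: $\frac{37042822}{137} - 3 \sqrt{390} \approx 2.7033 \cdot 10^{5}$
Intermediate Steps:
$q{\left(o \right)} = 3 \sqrt{317 + o}$ ($q{\left(o \right)} = 3 \sqrt{o + 317} = 3 \sqrt{317 + o}$)
$K{\left(A \right)} = 1 - \frac{197}{A}$ ($K{\left(A \right)} = - \frac{197}{A} + 1 = 1 - \frac{197}{A}$)
$L = \frac{37042822}{137}$ ($L = \left(164112 + \frac{-197 + 137}{137}\right) + 106274 = \left(164112 + \frac{1}{137} \left(-60\right)\right) + 106274 = \left(164112 - \frac{60}{137}\right) + 106274 = \frac{22483284}{137} + 106274 = \frac{37042822}{137} \approx 2.7039 \cdot 10^{5}$)
$L - q{\left(73 \right)} = \frac{37042822}{137} - 3 \sqrt{317 + 73} = \frac{37042822}{137} - 3 \sqrt{390}$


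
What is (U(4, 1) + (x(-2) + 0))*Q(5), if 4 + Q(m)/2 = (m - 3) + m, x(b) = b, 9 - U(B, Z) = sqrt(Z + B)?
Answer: 42 - 6*sqrt(5) ≈ 28.584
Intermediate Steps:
U(B, Z) = 9 - sqrt(B + Z) (U(B, Z) = 9 - sqrt(Z + B) = 9 - sqrt(B + Z))
Q(m) = -14 + 4*m (Q(m) = -8 + 2*((m - 3) + m) = -8 + 2*((-3 + m) + m) = -8 + 2*(-3 + 2*m) = -8 + (-6 + 4*m) = -14 + 4*m)
(U(4, 1) + (x(-2) + 0))*Q(5) = ((9 - sqrt(4 + 1)) + (-2 + 0))*(-14 + 4*5) = ((9 - sqrt(5)) - 2)*(-14 + 20) = (7 - sqrt(5))*6 = 42 - 6*sqrt(5)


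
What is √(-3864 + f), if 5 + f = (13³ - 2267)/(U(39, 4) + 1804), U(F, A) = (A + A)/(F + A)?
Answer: I*√25873794586/2586 ≈ 62.202*I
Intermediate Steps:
U(F, A) = 2*A/(A + F) (U(F, A) = (2*A)/(A + F) = 2*A/(A + F))
f = -39091/7758 (f = -5 + (13³ - 2267)/(2*4/(4 + 39) + 1804) = -5 + (2197 - 2267)/(2*4/43 + 1804) = -5 - 70/(2*4*(1/43) + 1804) = -5 - 70/(8/43 + 1804) = -5 - 70/77580/43 = -5 - 70*43/77580 = -5 - 301/7758 = -39091/7758 ≈ -5.0388)
√(-3864 + f) = √(-3864 - 39091/7758) = √(-30016003/7758) = I*√25873794586/2586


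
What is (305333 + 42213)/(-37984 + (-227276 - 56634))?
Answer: -173773/160947 ≈ -1.0797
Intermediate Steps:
(305333 + 42213)/(-37984 + (-227276 - 56634)) = 347546/(-37984 - 283910) = 347546/(-321894) = 347546*(-1/321894) = -173773/160947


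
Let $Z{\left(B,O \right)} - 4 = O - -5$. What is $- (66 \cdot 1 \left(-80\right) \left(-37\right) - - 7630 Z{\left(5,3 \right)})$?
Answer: $-286920$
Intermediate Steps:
$Z{\left(B,O \right)} = 9 + O$ ($Z{\left(B,O \right)} = 4 + \left(O - -5\right) = 4 + \left(O + 5\right) = 4 + \left(5 + O\right) = 9 + O$)
$- (66 \cdot 1 \left(-80\right) \left(-37\right) - - 7630 Z{\left(5,3 \right)}) = - (66 \cdot 1 \left(-80\right) \left(-37\right) - - 7630 \left(9 + 3\right)) = - (66 \left(-80\right) \left(-37\right) - \left(-7630\right) 12) = - (\left(-5280\right) \left(-37\right) - -91560) = - (195360 + 91560) = \left(-1\right) 286920 = -286920$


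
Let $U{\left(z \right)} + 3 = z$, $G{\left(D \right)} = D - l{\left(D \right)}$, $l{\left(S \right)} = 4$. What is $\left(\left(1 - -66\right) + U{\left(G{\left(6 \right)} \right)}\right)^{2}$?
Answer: $4356$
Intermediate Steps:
$G{\left(D \right)} = -4 + D$ ($G{\left(D \right)} = D - 4 = -4 + D$)
$U{\left(z \right)} = -3 + z$
$\left(\left(1 - -66\right) + U{\left(G{\left(6 \right)} \right)}\right)^{2} = \left(\left(1 - -66\right) + \left(-3 + \left(-4 + 6\right)\right)\right)^{2} = \left(\left(1 + 66\right) + \left(-3 + 2\right)\right)^{2} = \left(67 - 1\right)^{2} = 66^{2} = 4356$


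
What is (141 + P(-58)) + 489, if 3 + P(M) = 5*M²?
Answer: 17447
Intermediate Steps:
P(M) = -3 + 5*M²
(141 + P(-58)) + 489 = (141 + (-3 + 5*(-58)²)) + 489 = (141 + (-3 + 5*3364)) + 489 = (141 + (-3 + 16820)) + 489 = (141 + 16817) + 489 = 16958 + 489 = 17447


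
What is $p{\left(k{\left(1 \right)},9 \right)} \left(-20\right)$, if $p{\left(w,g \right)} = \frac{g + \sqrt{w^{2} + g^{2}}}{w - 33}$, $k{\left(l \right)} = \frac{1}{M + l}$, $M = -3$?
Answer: $\frac{360}{67} + \frac{100 \sqrt{13}}{67} \approx 10.755$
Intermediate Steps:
$k{\left(l \right)} = \frac{1}{-3 + l}$
$p{\left(w,g \right)} = \frac{g + \sqrt{g^{2} + w^{2}}}{-33 + w}$
$p{\left(k{\left(1 \right)},9 \right)} \left(-20\right) = \frac{9 + \sqrt{9^{2} + \left(\frac{1}{-3 + 1}\right)^{2}}}{-33 + \frac{1}{-3 + 1}} \left(-20\right) = \frac{9 + \sqrt{81 + \left(\frac{1}{-2}\right)^{2}}}{-33 + \frac{1}{-2}} \left(-20\right) = \frac{9 + \sqrt{81 + \left(- \frac{1}{2}\right)^{2}}}{-33 - \frac{1}{2}} \left(-20\right) = \frac{9 + \sqrt{81 + \frac{1}{4}}}{- \frac{67}{2}} \left(-20\right) = - \frac{2 \left(9 + \sqrt{\frac{325}{4}}\right)}{67} \left(-20\right) = - \frac{2 \left(9 + \frac{5 \sqrt{13}}{2}\right)}{67} \left(-20\right) = \left(- \frac{18}{67} - \frac{5 \sqrt{13}}{67}\right) \left(-20\right) = \frac{360}{67} + \frac{100 \sqrt{13}}{67}$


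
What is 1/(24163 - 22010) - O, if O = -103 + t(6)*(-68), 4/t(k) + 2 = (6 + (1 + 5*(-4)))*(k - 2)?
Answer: 5694712/58131 ≈ 97.963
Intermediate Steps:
t(k) = 4/(24 - 13*k) (t(k) = 4/(-2 + (6 + (1 + 5*(-4)))*(k - 2)) = 4/(-2 + (6 + (1 - 20))*(-2 + k)) = 4/(-2 + (6 - 19)*(-2 + k)) = 4/(-2 - 13*(-2 + k)) = 4/(-2 + (26 - 13*k)) = 4/(24 - 13*k))
O = -2645/27 (O = -103 - 4/(-24 + 13*6)*(-68) = -103 - 4/(-24 + 78)*(-68) = -103 - 4/54*(-68) = -103 - 4*1/54*(-68) = -103 - 2/27*(-68) = -103 + 136/27 = -2645/27 ≈ -97.963)
1/(24163 - 22010) - O = 1/(24163 - 22010) - 1*(-2645/27) = 1/2153 + 2645/27 = 5694712/58131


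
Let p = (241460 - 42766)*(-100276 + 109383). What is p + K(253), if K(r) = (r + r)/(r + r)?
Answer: 1809506259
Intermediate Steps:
K(r) = 1 (K(r) = (2*r)/((2*r)) = (2*r)*(1/(2*r)) = 1)
p = 1809506258 (p = 198694*9107 = 1809506258)
p + K(253) = 1809506258 + 1 = 1809506259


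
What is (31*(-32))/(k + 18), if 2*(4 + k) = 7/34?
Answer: -67456/959 ≈ -70.340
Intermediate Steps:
k = -265/68 (k = -4 + (7/34)/2 = -4 + (7*(1/34))/2 = -4 + (½)*(7/34) = -4 + 7/68 = -265/68 ≈ -3.8971)
(31*(-32))/(k + 18) = (31*(-32))/(-265/68 + 18) = -992/959/68 = -992*68/959 = -67456/959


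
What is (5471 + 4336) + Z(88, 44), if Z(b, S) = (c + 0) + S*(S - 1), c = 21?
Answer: 11720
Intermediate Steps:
Z(b, S) = 21 + S*(-1 + S) (Z(b, S) = (21 + 0) + S*(S - 1) = 21 + S*(-1 + S))
(5471 + 4336) + Z(88, 44) = (5471 + 4336) + (21 + 44² - 1*44) = 9807 + (21 + 1936 - 44) = 9807 + 1913 = 11720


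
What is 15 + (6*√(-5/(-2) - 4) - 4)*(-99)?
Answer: 411 - 297*I*√6 ≈ 411.0 - 727.5*I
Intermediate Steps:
15 + (6*√(-5/(-2) - 4) - 4)*(-99) = 15 + (6*√(-5*(-½) - 4) - 4)*(-99) = 15 + (6*√(5/2 - 4) - 4)*(-99) = 15 + (6*√(-3/2) - 4)*(-99) = 15 + (6*(I*√6/2) - 4)*(-99) = 15 + (3*I*√6 - 4)*(-99) = 15 + (-4 + 3*I*√6)*(-99) = 15 + (396 - 297*I*√6) = 411 - 297*I*√6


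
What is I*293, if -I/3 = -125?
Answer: 109875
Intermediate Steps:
I = 375 (I = -3*(-125) = 375)
I*293 = 375*293 = 109875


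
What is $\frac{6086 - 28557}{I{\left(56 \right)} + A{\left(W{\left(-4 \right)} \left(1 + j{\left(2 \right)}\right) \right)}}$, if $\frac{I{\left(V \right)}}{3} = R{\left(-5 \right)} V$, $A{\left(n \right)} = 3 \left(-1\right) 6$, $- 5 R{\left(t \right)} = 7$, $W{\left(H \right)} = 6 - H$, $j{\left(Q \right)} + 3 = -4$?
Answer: $\frac{112355}{1266} \approx 88.748$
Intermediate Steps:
$j{\left(Q \right)} = -7$ ($j{\left(Q \right)} = -3 - 4 = -7$)
$R{\left(t \right)} = - \frac{7}{5}$ ($R{\left(t \right)} = \left(- \frac{1}{5}\right) 7 = - \frac{7}{5}$)
$A{\left(n \right)} = -18$ ($A{\left(n \right)} = \left(-3\right) 6 = -18$)
$I{\left(V \right)} = - \frac{21 V}{5}$ ($I{\left(V \right)} = 3 \left(- \frac{7 V}{5}\right) = - \frac{21 V}{5}$)
$\frac{6086 - 28557}{I{\left(56 \right)} + A{\left(W{\left(-4 \right)} \left(1 + j{\left(2 \right)}\right) \right)}} = \frac{6086 - 28557}{\left(- \frac{21}{5}\right) 56 - 18} = - \frac{22471}{- \frac{1176}{5} - 18} = - \frac{22471}{- \frac{1266}{5}} = \left(-22471\right) \left(- \frac{5}{1266}\right) = \frac{112355}{1266}$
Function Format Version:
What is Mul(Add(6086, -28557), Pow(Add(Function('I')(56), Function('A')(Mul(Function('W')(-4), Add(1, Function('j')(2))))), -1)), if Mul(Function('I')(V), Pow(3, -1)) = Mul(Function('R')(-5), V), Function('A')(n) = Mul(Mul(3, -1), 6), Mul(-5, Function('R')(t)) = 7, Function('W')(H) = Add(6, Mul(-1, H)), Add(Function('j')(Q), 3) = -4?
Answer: Rational(112355, 1266) ≈ 88.748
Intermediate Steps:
Function('j')(Q) = -7 (Function('j')(Q) = Add(-3, -4) = -7)
Function('R')(t) = Rational(-7, 5) (Function('R')(t) = Mul(Rational(-1, 5), 7) = Rational(-7, 5))
Function('A')(n) = -18 (Function('A')(n) = Mul(-3, 6) = -18)
Function('I')(V) = Mul(Rational(-21, 5), V) (Function('I')(V) = Mul(3, Mul(Rational(-7, 5), V)) = Mul(Rational(-21, 5), V))
Mul(Add(6086, -28557), Pow(Add(Function('I')(56), Function('A')(Mul(Function('W')(-4), Add(1, Function('j')(2))))), -1)) = Mul(Add(6086, -28557), Pow(Add(Mul(Rational(-21, 5), 56), -18), -1)) = Mul(-22471, Pow(Add(Rational(-1176, 5), -18), -1)) = Mul(-22471, Pow(Rational(-1266, 5), -1)) = Mul(-22471, Rational(-5, 1266)) = Rational(112355, 1266)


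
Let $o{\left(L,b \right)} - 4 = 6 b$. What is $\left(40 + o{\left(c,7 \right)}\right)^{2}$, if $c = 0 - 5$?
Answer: $7396$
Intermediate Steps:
$c = -5$
$o{\left(L,b \right)} = 4 + 6 b$
$\left(40 + o{\left(c,7 \right)}\right)^{2} = \left(40 + \left(4 + 6 \cdot 7\right)\right)^{2} = \left(40 + \left(4 + 42\right)\right)^{2} = \left(40 + 46\right)^{2} = 86^{2} = 7396$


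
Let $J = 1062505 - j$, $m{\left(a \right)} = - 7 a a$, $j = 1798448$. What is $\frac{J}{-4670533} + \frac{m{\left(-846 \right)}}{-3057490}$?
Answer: $\frac{12824782369733}{7140053971085} \approx 1.7962$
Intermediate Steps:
$m{\left(a \right)} = - 7 a^{2}$
$J = -735943$ ($J = 1062505 - 1798448 = -735943$)
$\frac{J}{-4670533} + \frac{m{\left(-846 \right)}}{-3057490} = - \frac{735943}{-4670533} + \frac{\left(-7\right) \left(-846\right)^{2}}{-3057490} = \left(-735943\right) \left(- \frac{1}{4670533}\right) + \left(-7\right) 715716 \left(- \frac{1}{3057490}\right) = \frac{735943}{4670533} - - \frac{2505006}{1528745} = \frac{735943}{4670533} + \frac{2505006}{1528745} = \frac{12824782369733}{7140053971085}$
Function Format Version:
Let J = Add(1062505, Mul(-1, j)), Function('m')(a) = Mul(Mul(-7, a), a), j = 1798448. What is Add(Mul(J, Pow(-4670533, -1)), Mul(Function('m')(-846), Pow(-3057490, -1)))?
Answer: Rational(12824782369733, 7140053971085) ≈ 1.7962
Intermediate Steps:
Function('m')(a) = Mul(-7, Pow(a, 2))
J = -735943 (J = Add(1062505, Mul(-1, 1798448)) = Add(1062505, -1798448) = -735943)
Add(Mul(J, Pow(-4670533, -1)), Mul(Function('m')(-846), Pow(-3057490, -1))) = Add(Mul(-735943, Pow(-4670533, -1)), Mul(Mul(-7, Pow(-846, 2)), Pow(-3057490, -1))) = Add(Mul(-735943, Rational(-1, 4670533)), Mul(Mul(-7, 715716), Rational(-1, 3057490))) = Add(Rational(735943, 4670533), Mul(-5010012, Rational(-1, 3057490))) = Add(Rational(735943, 4670533), Rational(2505006, 1528745)) = Rational(12824782369733, 7140053971085)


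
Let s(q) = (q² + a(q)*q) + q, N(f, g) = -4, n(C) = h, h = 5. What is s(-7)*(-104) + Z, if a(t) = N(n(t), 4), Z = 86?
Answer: -7194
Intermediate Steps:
n(C) = 5
a(t) = -4
s(q) = q² - 3*q (s(q) = (q² - 4*q) + q = q² - 3*q)
s(-7)*(-104) + Z = -7*(-3 - 7)*(-104) + 86 = -7*(-10)*(-104) + 86 = 70*(-104) + 86 = -7280 + 86 = -7194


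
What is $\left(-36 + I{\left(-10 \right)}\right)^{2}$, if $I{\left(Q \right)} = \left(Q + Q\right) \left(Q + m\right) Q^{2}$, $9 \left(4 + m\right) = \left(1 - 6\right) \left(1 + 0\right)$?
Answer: $\frac{68474328976}{81} \approx 8.4536 \cdot 10^{8}$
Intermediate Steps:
$m = - \frac{41}{9}$ ($m = -4 + \frac{\left(1 - 6\right) \left(1 + 0\right)}{9} = -4 + \frac{\left(-5\right) 1}{9} = -4 + \frac{1}{9} \left(-5\right) = -4 - \frac{5}{9} = - \frac{41}{9} \approx -4.5556$)
$I{\left(Q \right)} = 2 Q^{3} \left(- \frac{41}{9} + Q\right)$ ($I{\left(Q \right)} = \left(Q + Q\right) \left(Q - \frac{41}{9}\right) Q^{2} = 2 Q \left(- \frac{41}{9} + Q\right) Q^{2} = 2 Q^{3} \left(- \frac{41}{9} + Q\right)$)
$\left(-36 + I{\left(-10 \right)}\right)^{2} = \left(-36 + \left(-10\right)^{3} \left(- \frac{82}{9} + 2 \left(-10\right)\right)\right)^{2} = \left(-36 - 1000 \left(- \frac{82}{9} - 20\right)\right)^{2} = \left(-36 - - \frac{262000}{9}\right)^{2} = \left(-36 + \frac{262000}{9}\right)^{2} = \left(\frac{261676}{9}\right)^{2} = \frac{68474328976}{81}$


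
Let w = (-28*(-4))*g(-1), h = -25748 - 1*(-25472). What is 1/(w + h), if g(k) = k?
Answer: -1/388 ≈ -0.0025773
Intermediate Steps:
h = -276 (h = -25748 + 25472 = -276)
w = -112 (w = -28*(-4)*(-1) = 112*(-1) = -112)
1/(w + h) = 1/(-112 - 276) = 1/(-388) = -1/388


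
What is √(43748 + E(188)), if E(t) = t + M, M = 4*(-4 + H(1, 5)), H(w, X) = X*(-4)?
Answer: 8*√685 ≈ 209.38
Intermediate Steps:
H(w, X) = -4*X
M = -96 (M = 4*(-4 - 4*5) = 4*(-4 - 20) = 4*(-24) = -96)
E(t) = -96 + t (E(t) = t - 96 = -96 + t)
√(43748 + E(188)) = √(43748 + (-96 + 188)) = √(43748 + 92) = √43840 = 8*√685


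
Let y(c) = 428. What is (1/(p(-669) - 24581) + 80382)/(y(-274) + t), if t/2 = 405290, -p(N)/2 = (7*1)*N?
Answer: 1223012129/12339486720 ≈ 0.099114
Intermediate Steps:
p(N) = -14*N (p(N) = -2*7*1*N = -14*N)
t = 810580 (t = 2*405290 = 810580)
(1/(p(-669) - 24581) + 80382)/(y(-274) + t) = (1/(-14*(-669) - 24581) + 80382)/(428 + 810580) = (1/(9366 - 24581) + 80382)/811008 = (1/(-15215) + 80382)*(1/811008) = (-1/15215 + 80382)*(1/811008) = (1223012129/15215)*(1/811008) = 1223012129/12339486720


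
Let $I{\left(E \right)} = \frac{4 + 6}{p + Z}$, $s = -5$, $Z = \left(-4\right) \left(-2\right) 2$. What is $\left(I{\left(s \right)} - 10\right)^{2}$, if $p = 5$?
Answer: $\frac{40000}{441} \approx 90.703$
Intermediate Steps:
$Z = 16$ ($Z = 8 \cdot 2 = 16$)
$I{\left(E \right)} = \frac{10}{21}$ ($I{\left(E \right)} = \frac{4 + 6}{5 + 16} = \frac{10}{21}$)
$\left(I{\left(s \right)} - 10\right)^{2} = \left(\frac{10}{21} - 10\right)^{2} = \left(- \frac{200}{21}\right)^{2} = \frac{40000}{441}$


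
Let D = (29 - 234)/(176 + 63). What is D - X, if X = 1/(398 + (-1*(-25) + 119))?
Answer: -111349/129538 ≈ -0.85959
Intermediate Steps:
D = -205/239 ≈ -0.85774
X = 1/542 (X = 1/(398 + (25 + 119)) = 1/(398 + 144) = 1/542 ≈ 0.0018450)
D - X = -205/239 - 1*1/542 = -205/239 - 1/542 = -111349/129538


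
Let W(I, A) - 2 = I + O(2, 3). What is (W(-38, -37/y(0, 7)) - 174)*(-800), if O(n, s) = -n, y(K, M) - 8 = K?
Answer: 169600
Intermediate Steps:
y(K, M) = 8 + K
W(I, A) = I (W(I, A) = 2 + (I - 1*2) = 2 + (I - 2) = 2 + (-2 + I) = I)
(W(-38, -37/y(0, 7)) - 174)*(-800) = (-38 - 174)*(-800) = -212*(-800) = 169600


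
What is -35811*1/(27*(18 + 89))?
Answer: -3979/321 ≈ -12.396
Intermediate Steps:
-35811*1/(27*(18 + 89)) = -35811/(27*107) = -35811/2889 = -35811*1/2889 = -3979/321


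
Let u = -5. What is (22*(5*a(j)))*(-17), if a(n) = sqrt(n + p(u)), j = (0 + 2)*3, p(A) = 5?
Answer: -1870*sqrt(11) ≈ -6202.1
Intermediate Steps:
j = 6 (j = 2*3 = 6)
a(n) = sqrt(5 + n) (a(n) = sqrt(n + 5) = sqrt(5 + n))
(22*(5*a(j)))*(-17) = (22*(5*sqrt(5 + 6)))*(-17) = (22*(5*sqrt(11)))*(-17) = (110*sqrt(11))*(-17) = -1870*sqrt(11)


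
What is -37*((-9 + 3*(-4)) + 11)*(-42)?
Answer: -15540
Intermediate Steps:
-37*((-9 + 3*(-4)) + 11)*(-42) = -37*((-9 - 12) + 11)*(-42) = -37*(-21 + 11)*(-42) = -37*(-10)*(-42) = 370*(-42) = -15540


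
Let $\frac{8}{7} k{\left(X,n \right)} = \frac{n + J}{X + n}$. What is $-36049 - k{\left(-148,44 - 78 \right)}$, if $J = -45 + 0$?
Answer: $- \frac{7498271}{208} \approx -36049.0$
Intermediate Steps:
$J = -45$
$k{\left(X,n \right)} = \frac{7 \left(-45 + n\right)}{8 \left(X + n\right)}$ ($k{\left(X,n \right)} = \frac{7 \frac{n - 45}{X + n}}{8} = \frac{7 \frac{-45 + n}{X + n}}{8} = \frac{7 \left(-45 + n\right)}{8 \left(X + n\right)}$)
$-36049 - k{\left(-148,44 - 78 \right)} = -36049 - \frac{7 \left(-45 + \left(44 - 78\right)\right)}{8 \left(-148 + \left(44 - 78\right)\right)} = -36049 - \frac{7 \left(-45 - 34\right)}{8 \left(-148 - 34\right)} = -36049 - \frac{7}{8} \frac{1}{-182} \left(-79\right) = -36049 - \frac{7}{8} \left(- \frac{1}{182}\right) \left(-79\right) = -36049 - \frac{79}{208} = - \frac{7498271}{208}$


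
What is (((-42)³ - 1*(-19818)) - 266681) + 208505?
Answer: -112446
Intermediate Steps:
(((-42)³ - 1*(-19818)) - 266681) + 208505 = ((-74088 + 19818) - 266681) + 208505 = (-54270 - 266681) + 208505 = -320951 + 208505 = -112446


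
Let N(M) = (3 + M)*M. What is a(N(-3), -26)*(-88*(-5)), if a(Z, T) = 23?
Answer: 10120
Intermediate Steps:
N(M) = M*(3 + M)
a(N(-3), -26)*(-88*(-5)) = 23*(-88*(-5)) = 23*440 = 10120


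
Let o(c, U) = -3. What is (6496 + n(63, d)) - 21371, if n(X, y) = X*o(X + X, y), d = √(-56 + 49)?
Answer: -15064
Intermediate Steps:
d = I*√7 (d = √(-7) = I*√7 ≈ 2.6458*I)
n(X, y) = -3*X (n(X, y) = X*(-3) = -3*X)
(6496 + n(63, d)) - 21371 = (6496 - 3*63) - 21371 = (6496 - 189) - 21371 = 6307 - 21371 = -15064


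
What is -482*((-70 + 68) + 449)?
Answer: -215454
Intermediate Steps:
-482*((-70 + 68) + 449) = -482*(-2 + 449) = -482*447 = -215454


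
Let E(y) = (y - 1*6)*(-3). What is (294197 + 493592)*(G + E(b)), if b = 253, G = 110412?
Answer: 86397607419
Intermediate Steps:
E(y) = 18 - 3*y (E(y) = (y - 6)*(-3) = (-6 + y)*(-3) = 18 - 3*y)
(294197 + 493592)*(G + E(b)) = (294197 + 493592)*(110412 + (18 - 3*253)) = 787789*(110412 + (18 - 759)) = 787789*(110412 - 741) = 787789*109671 = 86397607419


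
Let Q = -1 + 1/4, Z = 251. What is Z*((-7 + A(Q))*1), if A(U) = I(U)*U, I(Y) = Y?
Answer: -25853/16 ≈ -1615.8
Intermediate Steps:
Q = -¾ (Q = -1 + ¼ = -¾ ≈ -0.75000)
A(U) = U² (A(U) = U*U = U²)
Z*((-7 + A(Q))*1) = 251*((-7 + (-¾)²)*1) = 251*((-7 + 9/16)*1) = 251*(-103/16*1) = 251*(-103/16) = -25853/16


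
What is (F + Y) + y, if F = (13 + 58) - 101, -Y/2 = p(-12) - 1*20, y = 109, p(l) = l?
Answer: 143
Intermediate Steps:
Y = 64 (Y = -2*(-12 - 1*20) = -2*(-12 - 20) = -2*(-32) = 64)
F = -30 (F = 71 - 101 = -30)
(F + Y) + y = (-30 + 64) + 109 = 34 + 109 = 143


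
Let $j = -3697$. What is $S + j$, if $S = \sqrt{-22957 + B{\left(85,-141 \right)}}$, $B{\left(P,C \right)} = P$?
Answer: $-3697 + 2 i \sqrt{5718} \approx -3697.0 + 151.23 i$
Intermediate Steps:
$S = 2 i \sqrt{5718}$ ($S = \sqrt{-22957 + 85} = \sqrt{-22872} = 2 i \sqrt{5718} \approx 151.23 i$)
$S + j = 2 i \sqrt{5718} - 3697 = -3697 + 2 i \sqrt{5718}$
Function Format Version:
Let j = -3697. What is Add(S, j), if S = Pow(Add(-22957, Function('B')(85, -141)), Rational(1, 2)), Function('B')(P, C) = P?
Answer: Add(-3697, Mul(2, I, Pow(5718, Rational(1, 2)))) ≈ Add(-3697.0, Mul(151.23, I))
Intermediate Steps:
S = Mul(2, I, Pow(5718, Rational(1, 2))) (S = Pow(Add(-22957, 85), Rational(1, 2)) = Pow(-22872, Rational(1, 2)) = Mul(2, I, Pow(5718, Rational(1, 2))) ≈ Mul(151.23, I))
Add(S, j) = Add(Mul(2, I, Pow(5718, Rational(1, 2))), -3697) = Add(-3697, Mul(2, I, Pow(5718, Rational(1, 2))))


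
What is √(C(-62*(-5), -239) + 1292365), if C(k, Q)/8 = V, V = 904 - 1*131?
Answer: 7*√26501 ≈ 1139.5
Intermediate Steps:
V = 773 (V = 904 - 131 = 773)
C(k, Q) = 6184 (C(k, Q) = 8*773 = 6184)
√(C(-62*(-5), -239) + 1292365) = √(6184 + 1292365) = √1298549 = 7*√26501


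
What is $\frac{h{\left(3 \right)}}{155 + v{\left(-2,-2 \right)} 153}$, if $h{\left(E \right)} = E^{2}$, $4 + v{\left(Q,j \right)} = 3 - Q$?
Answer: $\frac{9}{308} \approx 0.029221$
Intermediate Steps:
$v{\left(Q,j \right)} = -1 - Q$ ($v{\left(Q,j \right)} = -4 - \left(-3 + Q\right) = -1 - Q$)
$\frac{h{\left(3 \right)}}{155 + v{\left(-2,-2 \right)} 153} = \frac{3^{2}}{155 + \left(-1 - -2\right) 153} = \frac{9}{155 + \left(-1 + 2\right) 153} = \frac{9}{155 + 1 \cdot 153} = \frac{9}{155 + 153} = \frac{9}{308}$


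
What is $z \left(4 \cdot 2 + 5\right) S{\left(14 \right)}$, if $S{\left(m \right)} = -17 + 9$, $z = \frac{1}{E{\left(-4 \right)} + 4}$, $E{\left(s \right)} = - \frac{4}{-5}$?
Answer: $- \frac{65}{3} \approx -21.667$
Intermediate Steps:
$E{\left(s \right)} = \frac{4}{5}$ ($E{\left(s \right)} = \left(-4\right) \left(- \frac{1}{5}\right) = \frac{4}{5}$)
$z = \frac{5}{24}$ ($z = \frac{1}{\frac{4}{5} + 4} = \frac{1}{\frac{24}{5}} = \frac{5}{24} \approx 0.20833$)
$S{\left(m \right)} = -8$
$z \left(4 \cdot 2 + 5\right) S{\left(14 \right)} = \frac{5 \left(4 \cdot 2 + 5\right)}{24} \left(-8\right) = \frac{5 \left(8 + 5\right)}{24} \left(-8\right) = \frac{5}{24} \cdot 13 \left(-8\right) = \frac{65}{24} \left(-8\right) = - \frac{65}{3}$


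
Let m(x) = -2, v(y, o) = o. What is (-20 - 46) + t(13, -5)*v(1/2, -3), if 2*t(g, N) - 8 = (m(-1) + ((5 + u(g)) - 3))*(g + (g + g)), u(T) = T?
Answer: -1677/2 ≈ -838.50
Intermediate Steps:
t(g, N) = 4 + 3*g²/2 (t(g, N) = 4 + ((-2 + ((5 + g) - 3))*(g + (g + g)))/2 = 4 + ((-2 + (2 + g))*(g + 2*g))/2 = 4 + (g*(3*g))/2 = 4 + (3*g²)/2 = 4 + 3*g²/2)
(-20 - 46) + t(13, -5)*v(1/2, -3) = (-20 - 46) + (4 + (3/2)*13²)*(-3) = -66 + (4 + (3/2)*169)*(-3) = -66 + (4 + 507/2)*(-3) = -66 + (515/2)*(-3) = -66 - 1545/2 = -1677/2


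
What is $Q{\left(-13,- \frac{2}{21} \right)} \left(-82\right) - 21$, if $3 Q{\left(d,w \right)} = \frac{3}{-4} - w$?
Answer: $- \frac{391}{126} \approx -3.1032$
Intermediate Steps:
$Q{\left(d,w \right)} = - \frac{1}{4} - \frac{w}{3}$ ($Q{\left(d,w \right)} = \frac{\frac{3}{-4} - w}{3} = \frac{3 \left(- \frac{1}{4}\right) - w}{3} = \frac{- \frac{3}{4} - w}{3} = - \frac{1}{4} - \frac{w}{3}$)
$Q{\left(-13,- \frac{2}{21} \right)} \left(-82\right) - 21 = \left(- \frac{1}{4} - \frac{\left(-2\right) \frac{1}{21}}{3}\right) \left(-82\right) - 21 = \left(- \frac{1}{4} - - \frac{2}{63}\right) \left(-82\right) - 21 = \left(- \frac{1}{4} + \frac{2}{63}\right) \left(-82\right) - 21 = \left(- \frac{55}{252}\right) \left(-82\right) - 21 = \frac{2255}{126} - 21 = - \frac{391}{126}$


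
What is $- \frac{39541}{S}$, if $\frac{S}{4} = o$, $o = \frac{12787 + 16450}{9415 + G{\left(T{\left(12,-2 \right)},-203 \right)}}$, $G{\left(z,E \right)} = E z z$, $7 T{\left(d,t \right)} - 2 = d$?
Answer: $- \frac{340171223}{116948} \approx -2908.7$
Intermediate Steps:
$T{\left(d,t \right)} = \frac{2}{7} + \frac{d}{7}$
$G{\left(z,E \right)} = E z^{2}$
$o = \frac{29237}{8603}$ ($o = \frac{12787 + 16450}{9415 - 203 \left(\frac{2}{7} + \frac{1}{7} \cdot 12\right)^{2}} = \frac{29237}{9415 - 203 \left(\frac{2}{7} + \frac{12}{7}\right)^{2}} = \frac{29237}{9415 - 203 \cdot 2^{2}} = \frac{29237}{9415 - 812} = \frac{29237}{8603} \approx 3.3985$)
$S = \frac{116948}{8603}$ ($S = 4 \cdot \frac{29237}{8603} = \frac{116948}{8603} \approx 13.594$)
$- \frac{39541}{S} = - \frac{39541}{\frac{116948}{8603}} = \left(-39541\right) \frac{8603}{116948} = - \frac{340171223}{116948}$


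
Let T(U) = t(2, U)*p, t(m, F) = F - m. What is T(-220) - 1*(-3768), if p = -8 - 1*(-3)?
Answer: 4878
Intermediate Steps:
p = -5 (p = -8 + 3 = -5)
T(U) = 10 - 5*U (T(U) = (U - 1*2)*(-5) = (U - 2)*(-5) = (-2 + U)*(-5) = 10 - 5*U)
T(-220) - 1*(-3768) = (10 - 5*(-220)) - 1*(-3768) = (10 + 1100) + 3768 = 1110 + 3768 = 4878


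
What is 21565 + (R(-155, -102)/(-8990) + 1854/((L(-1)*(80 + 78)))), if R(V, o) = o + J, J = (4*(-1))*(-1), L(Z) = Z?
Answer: 7653676331/355105 ≈ 21553.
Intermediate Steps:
J = 4 (J = -4*(-1) = 4)
R(V, o) = 4 + o (R(V, o) = o + 4 = 4 + o)
21565 + (R(-155, -102)/(-8990) + 1854/((L(-1)*(80 + 78)))) = 21565 + ((4 - 102)/(-8990) + 1854/((-(80 + 78)))) = 21565 + (-98*(-1/8990) + 1854/((-1*158))) = 21565 + (49/4495 + 1854/(-158)) = 21565 + (49/4495 + 1854*(-1/158)) = 21565 + (49/4495 - 927/79) = 21565 - 4162994/355105 = 7653676331/355105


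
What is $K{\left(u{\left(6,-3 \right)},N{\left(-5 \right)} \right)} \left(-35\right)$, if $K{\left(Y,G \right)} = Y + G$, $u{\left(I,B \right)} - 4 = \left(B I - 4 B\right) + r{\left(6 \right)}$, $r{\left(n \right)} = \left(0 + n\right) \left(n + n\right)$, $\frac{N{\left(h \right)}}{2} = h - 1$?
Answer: $-2030$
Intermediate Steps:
$N{\left(h \right)} = -2 + 2 h$ ($N{\left(h \right)} = 2 \left(h - 1\right) = 2 \left(-1 + h\right) = -2 + 2 h$)
$r{\left(n \right)} = 2 n^{2}$ ($r{\left(n \right)} = n 2 n = 2 n^{2}$)
$u{\left(I,B \right)} = 76 - 4 B + B I$ ($u{\left(I,B \right)} = 4 + \left(\left(B I - 4 B\right) + 2 \cdot 6^{2}\right) = 4 + \left(\left(- 4 B + B I\right) + 2 \cdot 36\right) = 4 + \left(\left(- 4 B + B I\right) + 72\right) = 4 + \left(72 - 4 B + B I\right) = 76 - 4 B + B I$)
$K{\left(Y,G \right)} = G + Y$
$K{\left(u{\left(6,-3 \right)},N{\left(-5 \right)} \right)} \left(-35\right) = \left(\left(-2 + 2 \left(-5\right)\right) - -70\right) \left(-35\right) = \left(\left(-2 - 10\right) + \left(76 + 12 - 18\right)\right) \left(-35\right) = \left(-12 + 70\right) \left(-35\right) = 58 \left(-35\right) = -2030$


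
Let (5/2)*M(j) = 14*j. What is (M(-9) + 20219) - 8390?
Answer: 58893/5 ≈ 11779.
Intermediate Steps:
M(j) = 28*j/5 (M(j) = 2*(14*j)/5 = 28*j/5)
(M(-9) + 20219) - 8390 = ((28/5)*(-9) + 20219) - 8390 = (-252/5 + 20219) - 8390 = 100843/5 - 8390 = 58893/5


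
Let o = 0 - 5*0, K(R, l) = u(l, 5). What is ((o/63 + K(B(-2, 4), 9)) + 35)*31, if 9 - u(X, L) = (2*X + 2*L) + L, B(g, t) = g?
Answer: 341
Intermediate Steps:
u(X, L) = 9 - 3*L - 2*X (u(X, L) = 9 - ((2*X + 2*L) + L) = 9 - ((2*L + 2*X) + L) = 9 - (2*X + 3*L) = 9 + (-3*L - 2*X) = 9 - 3*L - 2*X)
K(R, l) = -6 - 2*l (K(R, l) = 9 - 3*5 - 2*l = 9 - 15 - 2*l = -6 - 2*l)
o = 0 (o = 0 + 0 = 0)
((o/63 + K(B(-2, 4), 9)) + 35)*31 = ((0/63 + (-6 - 2*9)) + 35)*31 = ((0*(1/63) + (-6 - 18)) + 35)*31 = ((0 - 24) + 35)*31 = (-24 + 35)*31 = 11*31 = 341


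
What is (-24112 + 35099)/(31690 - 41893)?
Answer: -10987/10203 ≈ -1.0768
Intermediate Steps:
(-24112 + 35099)/(31690 - 41893) = 10987/(-10203) = 10987*(-1/10203) = -10987/10203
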